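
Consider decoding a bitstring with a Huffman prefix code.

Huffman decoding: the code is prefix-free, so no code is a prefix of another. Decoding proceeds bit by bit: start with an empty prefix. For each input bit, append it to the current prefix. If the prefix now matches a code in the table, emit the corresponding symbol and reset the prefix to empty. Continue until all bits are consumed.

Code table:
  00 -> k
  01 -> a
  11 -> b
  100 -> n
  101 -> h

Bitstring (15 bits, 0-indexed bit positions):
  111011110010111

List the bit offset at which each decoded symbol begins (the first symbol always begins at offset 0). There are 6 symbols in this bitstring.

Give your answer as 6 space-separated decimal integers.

Answer: 0 2 5 7 10 13

Derivation:
Bit 0: prefix='1' (no match yet)
Bit 1: prefix='11' -> emit 'b', reset
Bit 2: prefix='1' (no match yet)
Bit 3: prefix='10' (no match yet)
Bit 4: prefix='101' -> emit 'h', reset
Bit 5: prefix='1' (no match yet)
Bit 6: prefix='11' -> emit 'b', reset
Bit 7: prefix='1' (no match yet)
Bit 8: prefix='10' (no match yet)
Bit 9: prefix='100' -> emit 'n', reset
Bit 10: prefix='1' (no match yet)
Bit 11: prefix='10' (no match yet)
Bit 12: prefix='101' -> emit 'h', reset
Bit 13: prefix='1' (no match yet)
Bit 14: prefix='11' -> emit 'b', reset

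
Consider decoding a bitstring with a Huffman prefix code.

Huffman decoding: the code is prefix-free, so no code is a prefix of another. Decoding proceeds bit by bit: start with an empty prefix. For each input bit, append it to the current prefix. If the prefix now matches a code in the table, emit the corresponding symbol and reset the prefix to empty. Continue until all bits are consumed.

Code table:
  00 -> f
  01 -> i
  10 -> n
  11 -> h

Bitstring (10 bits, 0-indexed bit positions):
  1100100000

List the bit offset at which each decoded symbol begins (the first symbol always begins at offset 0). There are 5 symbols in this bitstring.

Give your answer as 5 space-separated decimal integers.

Bit 0: prefix='1' (no match yet)
Bit 1: prefix='11' -> emit 'h', reset
Bit 2: prefix='0' (no match yet)
Bit 3: prefix='00' -> emit 'f', reset
Bit 4: prefix='1' (no match yet)
Bit 5: prefix='10' -> emit 'n', reset
Bit 6: prefix='0' (no match yet)
Bit 7: prefix='00' -> emit 'f', reset
Bit 8: prefix='0' (no match yet)
Bit 9: prefix='00' -> emit 'f', reset

Answer: 0 2 4 6 8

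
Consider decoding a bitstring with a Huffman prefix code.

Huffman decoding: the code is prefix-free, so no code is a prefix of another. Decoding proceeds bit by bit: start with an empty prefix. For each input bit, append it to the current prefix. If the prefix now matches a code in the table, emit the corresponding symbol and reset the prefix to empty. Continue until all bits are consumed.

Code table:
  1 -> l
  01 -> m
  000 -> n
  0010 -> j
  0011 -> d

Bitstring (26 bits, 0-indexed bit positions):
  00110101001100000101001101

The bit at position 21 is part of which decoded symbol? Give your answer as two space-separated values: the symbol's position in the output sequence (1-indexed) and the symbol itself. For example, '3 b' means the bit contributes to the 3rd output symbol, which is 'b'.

Bit 0: prefix='0' (no match yet)
Bit 1: prefix='00' (no match yet)
Bit 2: prefix='001' (no match yet)
Bit 3: prefix='0011' -> emit 'd', reset
Bit 4: prefix='0' (no match yet)
Bit 5: prefix='01' -> emit 'm', reset
Bit 6: prefix='0' (no match yet)
Bit 7: prefix='01' -> emit 'm', reset
Bit 8: prefix='0' (no match yet)
Bit 9: prefix='00' (no match yet)
Bit 10: prefix='001' (no match yet)
Bit 11: prefix='0011' -> emit 'd', reset
Bit 12: prefix='0' (no match yet)
Bit 13: prefix='00' (no match yet)
Bit 14: prefix='000' -> emit 'n', reset
Bit 15: prefix='0' (no match yet)
Bit 16: prefix='00' (no match yet)
Bit 17: prefix='001' (no match yet)
Bit 18: prefix='0010' -> emit 'j', reset
Bit 19: prefix='1' -> emit 'l', reset
Bit 20: prefix='0' (no match yet)
Bit 21: prefix='00' (no match yet)
Bit 22: prefix='001' (no match yet)
Bit 23: prefix='0011' -> emit 'd', reset
Bit 24: prefix='0' (no match yet)
Bit 25: prefix='01' -> emit 'm', reset

Answer: 8 d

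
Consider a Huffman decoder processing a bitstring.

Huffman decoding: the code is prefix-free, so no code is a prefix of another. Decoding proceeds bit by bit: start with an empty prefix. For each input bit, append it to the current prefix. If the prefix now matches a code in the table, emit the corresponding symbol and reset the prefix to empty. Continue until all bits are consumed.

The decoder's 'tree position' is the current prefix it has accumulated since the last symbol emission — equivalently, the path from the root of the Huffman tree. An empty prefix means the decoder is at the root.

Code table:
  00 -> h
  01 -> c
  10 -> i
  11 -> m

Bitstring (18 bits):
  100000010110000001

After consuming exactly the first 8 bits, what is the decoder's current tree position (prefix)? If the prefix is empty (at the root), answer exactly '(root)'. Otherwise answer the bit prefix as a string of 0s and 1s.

Answer: (root)

Derivation:
Bit 0: prefix='1' (no match yet)
Bit 1: prefix='10' -> emit 'i', reset
Bit 2: prefix='0' (no match yet)
Bit 3: prefix='00' -> emit 'h', reset
Bit 4: prefix='0' (no match yet)
Bit 5: prefix='00' -> emit 'h', reset
Bit 6: prefix='0' (no match yet)
Bit 7: prefix='01' -> emit 'c', reset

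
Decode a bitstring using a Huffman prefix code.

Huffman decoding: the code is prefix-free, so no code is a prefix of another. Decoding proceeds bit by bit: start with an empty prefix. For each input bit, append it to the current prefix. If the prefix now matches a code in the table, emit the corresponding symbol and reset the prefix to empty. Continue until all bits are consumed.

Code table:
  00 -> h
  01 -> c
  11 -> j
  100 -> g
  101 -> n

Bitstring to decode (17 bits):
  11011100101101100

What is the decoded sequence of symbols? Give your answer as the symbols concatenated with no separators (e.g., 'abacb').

Bit 0: prefix='1' (no match yet)
Bit 1: prefix='11' -> emit 'j', reset
Bit 2: prefix='0' (no match yet)
Bit 3: prefix='01' -> emit 'c', reset
Bit 4: prefix='1' (no match yet)
Bit 5: prefix='11' -> emit 'j', reset
Bit 6: prefix='0' (no match yet)
Bit 7: prefix='00' -> emit 'h', reset
Bit 8: prefix='1' (no match yet)
Bit 9: prefix='10' (no match yet)
Bit 10: prefix='101' -> emit 'n', reset
Bit 11: prefix='1' (no match yet)
Bit 12: prefix='10' (no match yet)
Bit 13: prefix='101' -> emit 'n', reset
Bit 14: prefix='1' (no match yet)
Bit 15: prefix='10' (no match yet)
Bit 16: prefix='100' -> emit 'g', reset

Answer: jcjhnng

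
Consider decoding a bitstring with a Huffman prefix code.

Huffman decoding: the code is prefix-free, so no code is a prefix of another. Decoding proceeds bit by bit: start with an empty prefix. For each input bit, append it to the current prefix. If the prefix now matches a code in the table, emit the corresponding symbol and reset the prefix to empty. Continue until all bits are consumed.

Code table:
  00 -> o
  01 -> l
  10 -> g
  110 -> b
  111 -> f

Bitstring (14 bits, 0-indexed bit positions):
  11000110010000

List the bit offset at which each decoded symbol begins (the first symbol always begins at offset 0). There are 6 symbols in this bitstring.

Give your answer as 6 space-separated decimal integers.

Answer: 0 3 5 8 10 12

Derivation:
Bit 0: prefix='1' (no match yet)
Bit 1: prefix='11' (no match yet)
Bit 2: prefix='110' -> emit 'b', reset
Bit 3: prefix='0' (no match yet)
Bit 4: prefix='00' -> emit 'o', reset
Bit 5: prefix='1' (no match yet)
Bit 6: prefix='11' (no match yet)
Bit 7: prefix='110' -> emit 'b', reset
Bit 8: prefix='0' (no match yet)
Bit 9: prefix='01' -> emit 'l', reset
Bit 10: prefix='0' (no match yet)
Bit 11: prefix='00' -> emit 'o', reset
Bit 12: prefix='0' (no match yet)
Bit 13: prefix='00' -> emit 'o', reset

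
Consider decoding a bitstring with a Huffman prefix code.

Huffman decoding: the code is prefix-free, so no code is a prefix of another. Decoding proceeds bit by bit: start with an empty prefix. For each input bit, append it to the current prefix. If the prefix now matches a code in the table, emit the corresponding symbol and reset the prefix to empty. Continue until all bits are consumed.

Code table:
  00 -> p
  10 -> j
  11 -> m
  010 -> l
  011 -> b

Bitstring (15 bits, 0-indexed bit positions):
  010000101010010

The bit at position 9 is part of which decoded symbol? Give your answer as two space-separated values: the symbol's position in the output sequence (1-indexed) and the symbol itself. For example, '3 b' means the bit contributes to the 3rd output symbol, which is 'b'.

Answer: 4 j

Derivation:
Bit 0: prefix='0' (no match yet)
Bit 1: prefix='01' (no match yet)
Bit 2: prefix='010' -> emit 'l', reset
Bit 3: prefix='0' (no match yet)
Bit 4: prefix='00' -> emit 'p', reset
Bit 5: prefix='0' (no match yet)
Bit 6: prefix='01' (no match yet)
Bit 7: prefix='010' -> emit 'l', reset
Bit 8: prefix='1' (no match yet)
Bit 9: prefix='10' -> emit 'j', reset
Bit 10: prefix='1' (no match yet)
Bit 11: prefix='10' -> emit 'j', reset
Bit 12: prefix='0' (no match yet)
Bit 13: prefix='01' (no match yet)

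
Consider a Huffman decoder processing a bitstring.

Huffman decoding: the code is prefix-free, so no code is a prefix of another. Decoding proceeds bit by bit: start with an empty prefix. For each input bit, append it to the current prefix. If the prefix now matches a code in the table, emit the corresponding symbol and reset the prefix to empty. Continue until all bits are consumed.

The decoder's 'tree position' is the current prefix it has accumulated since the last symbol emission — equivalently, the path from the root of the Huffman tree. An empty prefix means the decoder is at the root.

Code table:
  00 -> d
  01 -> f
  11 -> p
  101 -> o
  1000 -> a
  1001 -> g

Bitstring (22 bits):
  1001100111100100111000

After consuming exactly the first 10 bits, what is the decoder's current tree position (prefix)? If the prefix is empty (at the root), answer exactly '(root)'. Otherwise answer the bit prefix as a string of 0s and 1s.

Answer: (root)

Derivation:
Bit 0: prefix='1' (no match yet)
Bit 1: prefix='10' (no match yet)
Bit 2: prefix='100' (no match yet)
Bit 3: prefix='1001' -> emit 'g', reset
Bit 4: prefix='1' (no match yet)
Bit 5: prefix='10' (no match yet)
Bit 6: prefix='100' (no match yet)
Bit 7: prefix='1001' -> emit 'g', reset
Bit 8: prefix='1' (no match yet)
Bit 9: prefix='11' -> emit 'p', reset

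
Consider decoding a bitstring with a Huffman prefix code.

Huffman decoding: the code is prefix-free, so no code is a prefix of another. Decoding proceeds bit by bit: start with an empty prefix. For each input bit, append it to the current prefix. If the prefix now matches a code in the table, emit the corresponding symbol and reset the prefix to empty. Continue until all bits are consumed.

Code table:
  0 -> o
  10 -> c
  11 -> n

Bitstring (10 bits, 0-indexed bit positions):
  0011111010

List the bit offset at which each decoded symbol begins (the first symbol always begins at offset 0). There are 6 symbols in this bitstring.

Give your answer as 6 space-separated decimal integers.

Bit 0: prefix='0' -> emit 'o', reset
Bit 1: prefix='0' -> emit 'o', reset
Bit 2: prefix='1' (no match yet)
Bit 3: prefix='11' -> emit 'n', reset
Bit 4: prefix='1' (no match yet)
Bit 5: prefix='11' -> emit 'n', reset
Bit 6: prefix='1' (no match yet)
Bit 7: prefix='10' -> emit 'c', reset
Bit 8: prefix='1' (no match yet)
Bit 9: prefix='10' -> emit 'c', reset

Answer: 0 1 2 4 6 8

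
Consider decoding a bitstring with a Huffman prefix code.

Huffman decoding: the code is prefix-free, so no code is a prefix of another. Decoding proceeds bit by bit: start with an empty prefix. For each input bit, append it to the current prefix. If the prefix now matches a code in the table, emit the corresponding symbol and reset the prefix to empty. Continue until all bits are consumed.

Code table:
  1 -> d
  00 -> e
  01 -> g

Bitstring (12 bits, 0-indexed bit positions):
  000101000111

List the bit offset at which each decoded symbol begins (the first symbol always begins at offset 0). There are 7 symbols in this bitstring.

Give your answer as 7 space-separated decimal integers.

Answer: 0 2 4 6 8 10 11

Derivation:
Bit 0: prefix='0' (no match yet)
Bit 1: prefix='00' -> emit 'e', reset
Bit 2: prefix='0' (no match yet)
Bit 3: prefix='01' -> emit 'g', reset
Bit 4: prefix='0' (no match yet)
Bit 5: prefix='01' -> emit 'g', reset
Bit 6: prefix='0' (no match yet)
Bit 7: prefix='00' -> emit 'e', reset
Bit 8: prefix='0' (no match yet)
Bit 9: prefix='01' -> emit 'g', reset
Bit 10: prefix='1' -> emit 'd', reset
Bit 11: prefix='1' -> emit 'd', reset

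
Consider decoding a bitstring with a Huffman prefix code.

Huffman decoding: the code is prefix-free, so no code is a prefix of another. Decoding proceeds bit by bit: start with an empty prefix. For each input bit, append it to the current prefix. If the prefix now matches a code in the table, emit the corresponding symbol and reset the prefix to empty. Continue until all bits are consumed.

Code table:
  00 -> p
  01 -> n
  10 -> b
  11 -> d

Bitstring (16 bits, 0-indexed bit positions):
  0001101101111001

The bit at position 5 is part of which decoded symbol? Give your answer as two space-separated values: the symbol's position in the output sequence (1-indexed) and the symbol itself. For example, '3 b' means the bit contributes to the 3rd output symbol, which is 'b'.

Answer: 3 b

Derivation:
Bit 0: prefix='0' (no match yet)
Bit 1: prefix='00' -> emit 'p', reset
Bit 2: prefix='0' (no match yet)
Bit 3: prefix='01' -> emit 'n', reset
Bit 4: prefix='1' (no match yet)
Bit 5: prefix='10' -> emit 'b', reset
Bit 6: prefix='1' (no match yet)
Bit 7: prefix='11' -> emit 'd', reset
Bit 8: prefix='0' (no match yet)
Bit 9: prefix='01' -> emit 'n', reset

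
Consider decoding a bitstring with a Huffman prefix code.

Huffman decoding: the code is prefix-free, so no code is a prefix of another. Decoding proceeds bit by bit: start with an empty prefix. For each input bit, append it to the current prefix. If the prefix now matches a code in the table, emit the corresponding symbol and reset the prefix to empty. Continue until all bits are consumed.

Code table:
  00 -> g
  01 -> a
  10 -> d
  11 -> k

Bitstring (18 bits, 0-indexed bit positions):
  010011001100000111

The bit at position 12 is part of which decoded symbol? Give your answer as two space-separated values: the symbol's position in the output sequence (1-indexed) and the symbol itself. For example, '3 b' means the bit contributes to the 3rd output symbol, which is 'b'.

Bit 0: prefix='0' (no match yet)
Bit 1: prefix='01' -> emit 'a', reset
Bit 2: prefix='0' (no match yet)
Bit 3: prefix='00' -> emit 'g', reset
Bit 4: prefix='1' (no match yet)
Bit 5: prefix='11' -> emit 'k', reset
Bit 6: prefix='0' (no match yet)
Bit 7: prefix='00' -> emit 'g', reset
Bit 8: prefix='1' (no match yet)
Bit 9: prefix='11' -> emit 'k', reset
Bit 10: prefix='0' (no match yet)
Bit 11: prefix='00' -> emit 'g', reset
Bit 12: prefix='0' (no match yet)
Bit 13: prefix='00' -> emit 'g', reset
Bit 14: prefix='0' (no match yet)
Bit 15: prefix='01' -> emit 'a', reset
Bit 16: prefix='1' (no match yet)

Answer: 7 g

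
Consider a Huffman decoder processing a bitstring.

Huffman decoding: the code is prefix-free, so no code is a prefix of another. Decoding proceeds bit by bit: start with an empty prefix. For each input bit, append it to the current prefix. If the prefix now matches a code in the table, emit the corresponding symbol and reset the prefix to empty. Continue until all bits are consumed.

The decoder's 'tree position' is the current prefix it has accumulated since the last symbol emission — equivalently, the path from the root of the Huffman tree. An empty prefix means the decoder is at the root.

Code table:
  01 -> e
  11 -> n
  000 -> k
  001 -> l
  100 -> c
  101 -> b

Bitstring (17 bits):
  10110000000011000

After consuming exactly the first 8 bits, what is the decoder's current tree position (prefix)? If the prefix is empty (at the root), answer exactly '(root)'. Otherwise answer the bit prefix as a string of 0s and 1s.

Bit 0: prefix='1' (no match yet)
Bit 1: prefix='10' (no match yet)
Bit 2: prefix='101' -> emit 'b', reset
Bit 3: prefix='1' (no match yet)
Bit 4: prefix='10' (no match yet)
Bit 5: prefix='100' -> emit 'c', reset
Bit 6: prefix='0' (no match yet)
Bit 7: prefix='00' (no match yet)

Answer: 00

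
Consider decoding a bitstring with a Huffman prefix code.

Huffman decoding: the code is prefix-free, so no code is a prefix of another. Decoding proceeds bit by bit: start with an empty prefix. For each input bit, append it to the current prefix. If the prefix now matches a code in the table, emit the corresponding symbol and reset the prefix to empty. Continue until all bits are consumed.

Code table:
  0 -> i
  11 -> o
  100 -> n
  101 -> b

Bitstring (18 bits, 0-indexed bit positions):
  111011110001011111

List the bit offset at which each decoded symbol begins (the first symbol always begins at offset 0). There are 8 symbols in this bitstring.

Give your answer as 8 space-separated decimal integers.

Answer: 0 2 5 7 10 11 14 16

Derivation:
Bit 0: prefix='1' (no match yet)
Bit 1: prefix='11' -> emit 'o', reset
Bit 2: prefix='1' (no match yet)
Bit 3: prefix='10' (no match yet)
Bit 4: prefix='101' -> emit 'b', reset
Bit 5: prefix='1' (no match yet)
Bit 6: prefix='11' -> emit 'o', reset
Bit 7: prefix='1' (no match yet)
Bit 8: prefix='10' (no match yet)
Bit 9: prefix='100' -> emit 'n', reset
Bit 10: prefix='0' -> emit 'i', reset
Bit 11: prefix='1' (no match yet)
Bit 12: prefix='10' (no match yet)
Bit 13: prefix='101' -> emit 'b', reset
Bit 14: prefix='1' (no match yet)
Bit 15: prefix='11' -> emit 'o', reset
Bit 16: prefix='1' (no match yet)
Bit 17: prefix='11' -> emit 'o', reset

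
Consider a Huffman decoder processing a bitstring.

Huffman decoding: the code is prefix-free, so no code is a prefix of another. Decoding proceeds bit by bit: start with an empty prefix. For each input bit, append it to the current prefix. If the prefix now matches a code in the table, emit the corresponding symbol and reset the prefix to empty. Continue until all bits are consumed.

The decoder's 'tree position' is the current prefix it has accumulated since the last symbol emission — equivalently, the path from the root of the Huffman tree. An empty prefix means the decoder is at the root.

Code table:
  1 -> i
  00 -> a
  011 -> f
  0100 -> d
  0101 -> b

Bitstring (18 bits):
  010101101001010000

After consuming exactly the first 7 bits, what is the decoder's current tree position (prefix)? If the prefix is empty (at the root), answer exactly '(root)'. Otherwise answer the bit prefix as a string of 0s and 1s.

Answer: (root)

Derivation:
Bit 0: prefix='0' (no match yet)
Bit 1: prefix='01' (no match yet)
Bit 2: prefix='010' (no match yet)
Bit 3: prefix='0101' -> emit 'b', reset
Bit 4: prefix='0' (no match yet)
Bit 5: prefix='01' (no match yet)
Bit 6: prefix='011' -> emit 'f', reset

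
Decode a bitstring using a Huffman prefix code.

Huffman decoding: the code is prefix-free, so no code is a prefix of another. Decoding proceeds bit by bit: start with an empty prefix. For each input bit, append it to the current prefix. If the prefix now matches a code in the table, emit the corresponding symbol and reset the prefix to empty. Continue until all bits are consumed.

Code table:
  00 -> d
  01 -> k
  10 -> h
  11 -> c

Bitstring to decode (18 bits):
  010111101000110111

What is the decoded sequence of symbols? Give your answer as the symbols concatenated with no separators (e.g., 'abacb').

Answer: kkchhdckc

Derivation:
Bit 0: prefix='0' (no match yet)
Bit 1: prefix='01' -> emit 'k', reset
Bit 2: prefix='0' (no match yet)
Bit 3: prefix='01' -> emit 'k', reset
Bit 4: prefix='1' (no match yet)
Bit 5: prefix='11' -> emit 'c', reset
Bit 6: prefix='1' (no match yet)
Bit 7: prefix='10' -> emit 'h', reset
Bit 8: prefix='1' (no match yet)
Bit 9: prefix='10' -> emit 'h', reset
Bit 10: prefix='0' (no match yet)
Bit 11: prefix='00' -> emit 'd', reset
Bit 12: prefix='1' (no match yet)
Bit 13: prefix='11' -> emit 'c', reset
Bit 14: prefix='0' (no match yet)
Bit 15: prefix='01' -> emit 'k', reset
Bit 16: prefix='1' (no match yet)
Bit 17: prefix='11' -> emit 'c', reset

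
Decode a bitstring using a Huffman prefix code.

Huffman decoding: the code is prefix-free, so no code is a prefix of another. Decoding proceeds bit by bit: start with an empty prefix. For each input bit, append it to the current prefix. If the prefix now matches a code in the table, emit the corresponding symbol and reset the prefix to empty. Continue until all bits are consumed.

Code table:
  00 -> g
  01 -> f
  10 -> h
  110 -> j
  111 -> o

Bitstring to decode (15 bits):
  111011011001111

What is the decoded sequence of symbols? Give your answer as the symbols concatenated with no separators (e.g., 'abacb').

Bit 0: prefix='1' (no match yet)
Bit 1: prefix='11' (no match yet)
Bit 2: prefix='111' -> emit 'o', reset
Bit 3: prefix='0' (no match yet)
Bit 4: prefix='01' -> emit 'f', reset
Bit 5: prefix='1' (no match yet)
Bit 6: prefix='10' -> emit 'h', reset
Bit 7: prefix='1' (no match yet)
Bit 8: prefix='11' (no match yet)
Bit 9: prefix='110' -> emit 'j', reset
Bit 10: prefix='0' (no match yet)
Bit 11: prefix='01' -> emit 'f', reset
Bit 12: prefix='1' (no match yet)
Bit 13: prefix='11' (no match yet)
Bit 14: prefix='111' -> emit 'o', reset

Answer: ofhjfo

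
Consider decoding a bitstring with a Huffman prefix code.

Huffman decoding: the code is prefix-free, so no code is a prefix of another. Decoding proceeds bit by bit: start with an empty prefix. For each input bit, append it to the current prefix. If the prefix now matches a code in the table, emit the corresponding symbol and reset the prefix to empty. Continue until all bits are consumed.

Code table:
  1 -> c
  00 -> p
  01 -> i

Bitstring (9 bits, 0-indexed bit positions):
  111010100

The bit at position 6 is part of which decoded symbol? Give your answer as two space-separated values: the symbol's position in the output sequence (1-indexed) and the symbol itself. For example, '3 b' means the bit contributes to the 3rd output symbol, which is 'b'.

Bit 0: prefix='1' -> emit 'c', reset
Bit 1: prefix='1' -> emit 'c', reset
Bit 2: prefix='1' -> emit 'c', reset
Bit 3: prefix='0' (no match yet)
Bit 4: prefix='01' -> emit 'i', reset
Bit 5: prefix='0' (no match yet)
Bit 6: prefix='01' -> emit 'i', reset
Bit 7: prefix='0' (no match yet)
Bit 8: prefix='00' -> emit 'p', reset

Answer: 5 i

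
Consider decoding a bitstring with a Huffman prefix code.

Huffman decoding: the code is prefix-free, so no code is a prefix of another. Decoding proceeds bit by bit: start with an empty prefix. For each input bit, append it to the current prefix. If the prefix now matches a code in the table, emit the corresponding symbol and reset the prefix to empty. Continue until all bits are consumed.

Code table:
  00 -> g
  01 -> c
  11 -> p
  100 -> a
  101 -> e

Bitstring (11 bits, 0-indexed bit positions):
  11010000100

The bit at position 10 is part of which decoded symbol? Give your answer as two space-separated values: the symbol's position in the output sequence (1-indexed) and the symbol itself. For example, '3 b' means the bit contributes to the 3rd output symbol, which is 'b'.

Bit 0: prefix='1' (no match yet)
Bit 1: prefix='11' -> emit 'p', reset
Bit 2: prefix='0' (no match yet)
Bit 3: prefix='01' -> emit 'c', reset
Bit 4: prefix='0' (no match yet)
Bit 5: prefix='00' -> emit 'g', reset
Bit 6: prefix='0' (no match yet)
Bit 7: prefix='00' -> emit 'g', reset
Bit 8: prefix='1' (no match yet)
Bit 9: prefix='10' (no match yet)
Bit 10: prefix='100' -> emit 'a', reset

Answer: 5 a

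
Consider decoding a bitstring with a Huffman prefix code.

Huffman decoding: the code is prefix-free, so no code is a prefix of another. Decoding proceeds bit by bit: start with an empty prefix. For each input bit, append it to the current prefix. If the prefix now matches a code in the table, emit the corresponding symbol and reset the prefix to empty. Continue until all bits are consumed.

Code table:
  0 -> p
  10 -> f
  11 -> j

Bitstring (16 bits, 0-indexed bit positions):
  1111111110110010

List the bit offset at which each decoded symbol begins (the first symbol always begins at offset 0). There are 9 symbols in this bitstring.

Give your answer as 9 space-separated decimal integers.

Bit 0: prefix='1' (no match yet)
Bit 1: prefix='11' -> emit 'j', reset
Bit 2: prefix='1' (no match yet)
Bit 3: prefix='11' -> emit 'j', reset
Bit 4: prefix='1' (no match yet)
Bit 5: prefix='11' -> emit 'j', reset
Bit 6: prefix='1' (no match yet)
Bit 7: prefix='11' -> emit 'j', reset
Bit 8: prefix='1' (no match yet)
Bit 9: prefix='10' -> emit 'f', reset
Bit 10: prefix='1' (no match yet)
Bit 11: prefix='11' -> emit 'j', reset
Bit 12: prefix='0' -> emit 'p', reset
Bit 13: prefix='0' -> emit 'p', reset
Bit 14: prefix='1' (no match yet)
Bit 15: prefix='10' -> emit 'f', reset

Answer: 0 2 4 6 8 10 12 13 14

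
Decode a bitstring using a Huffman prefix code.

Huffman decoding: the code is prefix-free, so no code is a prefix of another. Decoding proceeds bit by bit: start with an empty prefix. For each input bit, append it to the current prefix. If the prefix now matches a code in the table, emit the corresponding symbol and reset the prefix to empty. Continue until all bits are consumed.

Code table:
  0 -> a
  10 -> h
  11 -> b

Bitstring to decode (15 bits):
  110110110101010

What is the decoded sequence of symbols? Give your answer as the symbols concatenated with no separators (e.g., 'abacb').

Bit 0: prefix='1' (no match yet)
Bit 1: prefix='11' -> emit 'b', reset
Bit 2: prefix='0' -> emit 'a', reset
Bit 3: prefix='1' (no match yet)
Bit 4: prefix='11' -> emit 'b', reset
Bit 5: prefix='0' -> emit 'a', reset
Bit 6: prefix='1' (no match yet)
Bit 7: prefix='11' -> emit 'b', reset
Bit 8: prefix='0' -> emit 'a', reset
Bit 9: prefix='1' (no match yet)
Bit 10: prefix='10' -> emit 'h', reset
Bit 11: prefix='1' (no match yet)
Bit 12: prefix='10' -> emit 'h', reset
Bit 13: prefix='1' (no match yet)
Bit 14: prefix='10' -> emit 'h', reset

Answer: bababahhh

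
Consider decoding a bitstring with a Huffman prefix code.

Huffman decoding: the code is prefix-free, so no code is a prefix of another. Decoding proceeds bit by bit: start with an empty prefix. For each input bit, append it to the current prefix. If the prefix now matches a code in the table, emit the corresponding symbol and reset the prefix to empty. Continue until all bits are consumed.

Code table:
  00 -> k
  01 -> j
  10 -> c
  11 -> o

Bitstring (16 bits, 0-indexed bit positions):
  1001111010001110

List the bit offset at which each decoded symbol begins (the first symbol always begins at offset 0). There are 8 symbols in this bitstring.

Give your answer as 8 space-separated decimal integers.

Answer: 0 2 4 6 8 10 12 14

Derivation:
Bit 0: prefix='1' (no match yet)
Bit 1: prefix='10' -> emit 'c', reset
Bit 2: prefix='0' (no match yet)
Bit 3: prefix='01' -> emit 'j', reset
Bit 4: prefix='1' (no match yet)
Bit 5: prefix='11' -> emit 'o', reset
Bit 6: prefix='1' (no match yet)
Bit 7: prefix='10' -> emit 'c', reset
Bit 8: prefix='1' (no match yet)
Bit 9: prefix='10' -> emit 'c', reset
Bit 10: prefix='0' (no match yet)
Bit 11: prefix='00' -> emit 'k', reset
Bit 12: prefix='1' (no match yet)
Bit 13: prefix='11' -> emit 'o', reset
Bit 14: prefix='1' (no match yet)
Bit 15: prefix='10' -> emit 'c', reset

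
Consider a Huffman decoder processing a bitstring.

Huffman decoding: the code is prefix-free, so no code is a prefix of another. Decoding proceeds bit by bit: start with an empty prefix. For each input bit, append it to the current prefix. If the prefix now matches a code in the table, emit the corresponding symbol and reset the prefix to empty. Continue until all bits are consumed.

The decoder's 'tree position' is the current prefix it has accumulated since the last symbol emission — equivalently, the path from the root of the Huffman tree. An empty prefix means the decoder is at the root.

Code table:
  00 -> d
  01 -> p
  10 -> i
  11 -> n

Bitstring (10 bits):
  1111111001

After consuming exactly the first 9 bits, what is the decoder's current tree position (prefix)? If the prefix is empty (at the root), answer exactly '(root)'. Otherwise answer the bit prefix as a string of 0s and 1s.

Bit 0: prefix='1' (no match yet)
Bit 1: prefix='11' -> emit 'n', reset
Bit 2: prefix='1' (no match yet)
Bit 3: prefix='11' -> emit 'n', reset
Bit 4: prefix='1' (no match yet)
Bit 5: prefix='11' -> emit 'n', reset
Bit 6: prefix='1' (no match yet)
Bit 7: prefix='10' -> emit 'i', reset
Bit 8: prefix='0' (no match yet)

Answer: 0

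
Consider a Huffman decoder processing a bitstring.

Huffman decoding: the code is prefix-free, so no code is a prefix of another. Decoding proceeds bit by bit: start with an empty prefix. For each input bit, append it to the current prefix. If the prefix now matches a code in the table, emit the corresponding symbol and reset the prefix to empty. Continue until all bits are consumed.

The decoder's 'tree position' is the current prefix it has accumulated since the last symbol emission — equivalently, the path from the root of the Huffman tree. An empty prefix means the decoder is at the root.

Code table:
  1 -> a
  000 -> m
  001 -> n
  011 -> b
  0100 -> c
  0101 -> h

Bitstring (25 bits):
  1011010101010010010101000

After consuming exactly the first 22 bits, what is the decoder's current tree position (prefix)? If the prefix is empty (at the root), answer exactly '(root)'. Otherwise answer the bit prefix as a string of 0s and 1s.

Bit 0: prefix='1' -> emit 'a', reset
Bit 1: prefix='0' (no match yet)
Bit 2: prefix='01' (no match yet)
Bit 3: prefix='011' -> emit 'b', reset
Bit 4: prefix='0' (no match yet)
Bit 5: prefix='01' (no match yet)
Bit 6: prefix='010' (no match yet)
Bit 7: prefix='0101' -> emit 'h', reset
Bit 8: prefix='0' (no match yet)
Bit 9: prefix='01' (no match yet)
Bit 10: prefix='010' (no match yet)
Bit 11: prefix='0101' -> emit 'h', reset
Bit 12: prefix='0' (no match yet)
Bit 13: prefix='00' (no match yet)
Bit 14: prefix='001' -> emit 'n', reset
Bit 15: prefix='0' (no match yet)
Bit 16: prefix='00' (no match yet)
Bit 17: prefix='001' -> emit 'n', reset
Bit 18: prefix='0' (no match yet)
Bit 19: prefix='01' (no match yet)
Bit 20: prefix='010' (no match yet)
Bit 21: prefix='0101' -> emit 'h', reset

Answer: (root)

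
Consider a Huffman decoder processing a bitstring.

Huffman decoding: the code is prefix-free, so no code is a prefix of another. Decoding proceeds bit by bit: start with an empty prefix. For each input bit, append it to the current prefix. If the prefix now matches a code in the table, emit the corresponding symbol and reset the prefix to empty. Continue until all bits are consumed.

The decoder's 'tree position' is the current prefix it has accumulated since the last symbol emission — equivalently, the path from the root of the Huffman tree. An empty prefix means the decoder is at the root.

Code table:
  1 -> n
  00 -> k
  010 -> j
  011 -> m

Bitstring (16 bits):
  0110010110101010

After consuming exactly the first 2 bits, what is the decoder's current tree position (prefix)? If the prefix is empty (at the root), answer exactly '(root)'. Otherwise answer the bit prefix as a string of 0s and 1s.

Answer: 01

Derivation:
Bit 0: prefix='0' (no match yet)
Bit 1: prefix='01' (no match yet)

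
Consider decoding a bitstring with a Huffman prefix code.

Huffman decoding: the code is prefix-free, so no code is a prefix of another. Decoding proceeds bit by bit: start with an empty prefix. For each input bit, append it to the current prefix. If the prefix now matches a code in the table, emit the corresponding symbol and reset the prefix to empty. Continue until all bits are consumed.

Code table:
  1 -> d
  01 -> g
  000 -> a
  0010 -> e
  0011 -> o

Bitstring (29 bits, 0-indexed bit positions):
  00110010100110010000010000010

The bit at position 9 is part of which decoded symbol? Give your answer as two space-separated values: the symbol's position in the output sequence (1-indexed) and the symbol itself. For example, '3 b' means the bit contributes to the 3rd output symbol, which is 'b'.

Bit 0: prefix='0' (no match yet)
Bit 1: prefix='00' (no match yet)
Bit 2: prefix='001' (no match yet)
Bit 3: prefix='0011' -> emit 'o', reset
Bit 4: prefix='0' (no match yet)
Bit 5: prefix='00' (no match yet)
Bit 6: prefix='001' (no match yet)
Bit 7: prefix='0010' -> emit 'e', reset
Bit 8: prefix='1' -> emit 'd', reset
Bit 9: prefix='0' (no match yet)
Bit 10: prefix='00' (no match yet)
Bit 11: prefix='001' (no match yet)
Bit 12: prefix='0011' -> emit 'o', reset
Bit 13: prefix='0' (no match yet)

Answer: 4 o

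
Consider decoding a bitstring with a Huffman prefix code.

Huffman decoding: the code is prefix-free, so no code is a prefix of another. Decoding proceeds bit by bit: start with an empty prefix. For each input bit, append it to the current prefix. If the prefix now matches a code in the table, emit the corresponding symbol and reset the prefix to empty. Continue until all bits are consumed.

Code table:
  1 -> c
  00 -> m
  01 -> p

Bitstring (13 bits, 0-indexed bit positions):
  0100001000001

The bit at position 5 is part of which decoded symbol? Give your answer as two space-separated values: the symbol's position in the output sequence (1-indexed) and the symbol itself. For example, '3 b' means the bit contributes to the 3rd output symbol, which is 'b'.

Answer: 3 m

Derivation:
Bit 0: prefix='0' (no match yet)
Bit 1: prefix='01' -> emit 'p', reset
Bit 2: prefix='0' (no match yet)
Bit 3: prefix='00' -> emit 'm', reset
Bit 4: prefix='0' (no match yet)
Bit 5: prefix='00' -> emit 'm', reset
Bit 6: prefix='1' -> emit 'c', reset
Bit 7: prefix='0' (no match yet)
Bit 8: prefix='00' -> emit 'm', reset
Bit 9: prefix='0' (no match yet)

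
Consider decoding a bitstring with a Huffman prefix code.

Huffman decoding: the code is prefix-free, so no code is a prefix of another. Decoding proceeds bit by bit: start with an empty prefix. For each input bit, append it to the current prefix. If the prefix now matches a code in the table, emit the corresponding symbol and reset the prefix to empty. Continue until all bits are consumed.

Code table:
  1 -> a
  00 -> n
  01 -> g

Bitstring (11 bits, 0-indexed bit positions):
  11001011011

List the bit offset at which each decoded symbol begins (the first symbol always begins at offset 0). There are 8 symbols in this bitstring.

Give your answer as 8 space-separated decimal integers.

Bit 0: prefix='1' -> emit 'a', reset
Bit 1: prefix='1' -> emit 'a', reset
Bit 2: prefix='0' (no match yet)
Bit 3: prefix='00' -> emit 'n', reset
Bit 4: prefix='1' -> emit 'a', reset
Bit 5: prefix='0' (no match yet)
Bit 6: prefix='01' -> emit 'g', reset
Bit 7: prefix='1' -> emit 'a', reset
Bit 8: prefix='0' (no match yet)
Bit 9: prefix='01' -> emit 'g', reset
Bit 10: prefix='1' -> emit 'a', reset

Answer: 0 1 2 4 5 7 8 10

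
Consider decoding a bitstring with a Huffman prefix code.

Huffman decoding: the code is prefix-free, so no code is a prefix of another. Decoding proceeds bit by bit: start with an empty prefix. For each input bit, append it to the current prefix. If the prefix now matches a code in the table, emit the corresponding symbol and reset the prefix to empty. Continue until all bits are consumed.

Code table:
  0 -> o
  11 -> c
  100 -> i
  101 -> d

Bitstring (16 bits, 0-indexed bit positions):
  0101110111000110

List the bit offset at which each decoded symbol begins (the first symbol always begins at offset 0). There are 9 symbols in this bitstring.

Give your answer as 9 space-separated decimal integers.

Answer: 0 1 4 6 7 9 12 13 15

Derivation:
Bit 0: prefix='0' -> emit 'o', reset
Bit 1: prefix='1' (no match yet)
Bit 2: prefix='10' (no match yet)
Bit 3: prefix='101' -> emit 'd', reset
Bit 4: prefix='1' (no match yet)
Bit 5: prefix='11' -> emit 'c', reset
Bit 6: prefix='0' -> emit 'o', reset
Bit 7: prefix='1' (no match yet)
Bit 8: prefix='11' -> emit 'c', reset
Bit 9: prefix='1' (no match yet)
Bit 10: prefix='10' (no match yet)
Bit 11: prefix='100' -> emit 'i', reset
Bit 12: prefix='0' -> emit 'o', reset
Bit 13: prefix='1' (no match yet)
Bit 14: prefix='11' -> emit 'c', reset
Bit 15: prefix='0' -> emit 'o', reset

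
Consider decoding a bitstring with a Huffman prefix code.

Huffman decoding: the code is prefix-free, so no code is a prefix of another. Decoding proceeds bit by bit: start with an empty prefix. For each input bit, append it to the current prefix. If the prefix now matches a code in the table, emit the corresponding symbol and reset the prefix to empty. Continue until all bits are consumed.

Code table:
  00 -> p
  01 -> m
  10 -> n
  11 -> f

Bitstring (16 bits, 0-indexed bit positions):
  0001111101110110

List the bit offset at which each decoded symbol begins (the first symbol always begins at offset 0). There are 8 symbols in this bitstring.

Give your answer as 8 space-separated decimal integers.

Bit 0: prefix='0' (no match yet)
Bit 1: prefix='00' -> emit 'p', reset
Bit 2: prefix='0' (no match yet)
Bit 3: prefix='01' -> emit 'm', reset
Bit 4: prefix='1' (no match yet)
Bit 5: prefix='11' -> emit 'f', reset
Bit 6: prefix='1' (no match yet)
Bit 7: prefix='11' -> emit 'f', reset
Bit 8: prefix='0' (no match yet)
Bit 9: prefix='01' -> emit 'm', reset
Bit 10: prefix='1' (no match yet)
Bit 11: prefix='11' -> emit 'f', reset
Bit 12: prefix='0' (no match yet)
Bit 13: prefix='01' -> emit 'm', reset
Bit 14: prefix='1' (no match yet)
Bit 15: prefix='10' -> emit 'n', reset

Answer: 0 2 4 6 8 10 12 14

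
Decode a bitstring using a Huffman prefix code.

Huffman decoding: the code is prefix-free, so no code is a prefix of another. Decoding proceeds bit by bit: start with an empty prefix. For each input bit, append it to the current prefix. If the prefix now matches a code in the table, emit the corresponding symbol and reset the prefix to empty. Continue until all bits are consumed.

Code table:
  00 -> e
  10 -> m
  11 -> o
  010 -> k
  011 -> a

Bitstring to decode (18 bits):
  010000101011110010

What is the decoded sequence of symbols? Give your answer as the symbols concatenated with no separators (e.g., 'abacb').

Answer: kekmooem

Derivation:
Bit 0: prefix='0' (no match yet)
Bit 1: prefix='01' (no match yet)
Bit 2: prefix='010' -> emit 'k', reset
Bit 3: prefix='0' (no match yet)
Bit 4: prefix='00' -> emit 'e', reset
Bit 5: prefix='0' (no match yet)
Bit 6: prefix='01' (no match yet)
Bit 7: prefix='010' -> emit 'k', reset
Bit 8: prefix='1' (no match yet)
Bit 9: prefix='10' -> emit 'm', reset
Bit 10: prefix='1' (no match yet)
Bit 11: prefix='11' -> emit 'o', reset
Bit 12: prefix='1' (no match yet)
Bit 13: prefix='11' -> emit 'o', reset
Bit 14: prefix='0' (no match yet)
Bit 15: prefix='00' -> emit 'e', reset
Bit 16: prefix='1' (no match yet)
Bit 17: prefix='10' -> emit 'm', reset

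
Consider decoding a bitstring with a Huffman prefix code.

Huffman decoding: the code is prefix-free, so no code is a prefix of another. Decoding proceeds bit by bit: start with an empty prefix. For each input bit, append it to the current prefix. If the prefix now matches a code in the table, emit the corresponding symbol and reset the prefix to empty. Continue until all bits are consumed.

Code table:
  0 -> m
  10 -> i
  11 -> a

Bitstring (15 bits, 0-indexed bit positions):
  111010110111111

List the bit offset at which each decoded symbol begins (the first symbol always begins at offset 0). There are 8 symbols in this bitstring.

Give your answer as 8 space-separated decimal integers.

Bit 0: prefix='1' (no match yet)
Bit 1: prefix='11' -> emit 'a', reset
Bit 2: prefix='1' (no match yet)
Bit 3: prefix='10' -> emit 'i', reset
Bit 4: prefix='1' (no match yet)
Bit 5: prefix='10' -> emit 'i', reset
Bit 6: prefix='1' (no match yet)
Bit 7: prefix='11' -> emit 'a', reset
Bit 8: prefix='0' -> emit 'm', reset
Bit 9: prefix='1' (no match yet)
Bit 10: prefix='11' -> emit 'a', reset
Bit 11: prefix='1' (no match yet)
Bit 12: prefix='11' -> emit 'a', reset
Bit 13: prefix='1' (no match yet)
Bit 14: prefix='11' -> emit 'a', reset

Answer: 0 2 4 6 8 9 11 13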